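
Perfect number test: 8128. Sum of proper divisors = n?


Proper divisors of 8128: 1, 2, 4, 8, 16, 32, 64, 127, 254, 508, 1016, 2032, 4064
Sum = 1 + 2 + 4 + 8 + 16 + 32 + 64 + 127 + 254 + 508 + 1016 + 2032 + 4064 = 8128

Yes, 8128 is perfect (8128 = 8128)


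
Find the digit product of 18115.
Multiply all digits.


1 × 8 × 1 × 1 × 5 = 40


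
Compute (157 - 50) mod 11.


157 - 50 = 107
107 mod 11 = 8


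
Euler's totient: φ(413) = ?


413 = 7 × 59
Prime factors: 7, 59
φ(413) = 413 × (1-1/7) × (1-1/59)
= 413 × 6/7 × 58/59 = 348

φ(413) = 348


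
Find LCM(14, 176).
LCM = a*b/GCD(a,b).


GCD(14, 176) = 2
LCM = 14*176/2 = 2464/2 = 1232

LCM = 1232


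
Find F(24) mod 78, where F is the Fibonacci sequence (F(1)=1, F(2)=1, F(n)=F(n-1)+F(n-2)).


F(k) mod 78 for k=1..24:
1, 1, 2, 3, 5, 8, 13, 21, 34, 55, 11, 66, 77, 65, 64, 51, 37, 10, 47, 57, 26, 5, 31, 36
F(24) mod 78 = 36


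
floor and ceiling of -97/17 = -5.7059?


-97/17 = -5.7059
floor = -6
ceil = -5

floor = -6, ceil = -5


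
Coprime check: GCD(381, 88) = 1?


Euclidean algorithm:
381 = 4 * 88 + 29
88 = 3 * 29 + 1
29 = 29 * 1 + 0
GCD(381, 88) = 1

Yes, coprime (GCD = 1)


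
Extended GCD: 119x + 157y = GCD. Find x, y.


Tabular extended Euclidean (each row: r = 119*s + 157*t):
r=119, s=1, t=0
r=157, s=0, t=1
q=0: r=119, s=1, t=0   [119*(1) + 157*(0) = 119]
q=1: r=38, s=-1, t=1   [119*(-1) + 157*(1) = 38]
q=3: r=5, s=4, t=-3   [119*(4) + 157*(-3) = 5]
q=7: r=3, s=-29, t=22   [119*(-29) + 157*(22) = 3]
q=1: r=2, s=33, t=-25   [119*(33) + 157*(-25) = 2]
q=1: r=1, s=-62, t=47   [119*(-62) + 157*(47) = 1]
q=2: r=0, s=157, t=-119   [119*(157) + 157*(-119) = 0]
GCD = 1; from the row with r=1: x=-62, y=47
Check: 119*(-62) + 157*(47) = -7378 + 7379 = 1

GCD = 1, x = -62, y = 47


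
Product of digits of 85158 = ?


8 × 5 × 1 × 5 × 8 = 1600


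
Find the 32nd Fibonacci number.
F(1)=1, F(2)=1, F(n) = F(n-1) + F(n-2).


Sequence: 1, 1, 2, 3, 5, 8, 13, 21, 34, 55, 89, 144, 233, 377, 610, 987, 1597, 2584, 4181, 6765, 10946, 17711, 28657, 46368, 75025, 121393, 196418, 317811, 514229, 832040, 1346269, 2178309
F(32) = 2178309


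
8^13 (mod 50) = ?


8^1 mod 50 = 8
8^2 mod 50 = 14
8^3 mod 50 = 12
8^4 mod 50 = 46
8^5 mod 50 = 18
8^6 mod 50 = 44
8^7 mod 50 = 2
8^8 mod 50 = 16
8^9 mod 50 = 28
8^10 mod 50 = 24
8^11 mod 50 = 42
8^12 mod 50 = 36
8^13 mod 50 = 38


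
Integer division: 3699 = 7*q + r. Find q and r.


3699 = 7 * 528 + 3
Check: 3696 + 3 = 3699

q = 528, r = 3


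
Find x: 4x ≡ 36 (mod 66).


GCD(4, 66) = 2 divides 36
Divide: 2x ≡ 18 (mod 33)
x ≡ 9 (mod 33)


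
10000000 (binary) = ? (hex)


10000000 (base 2) = 128 (decimal)
128 (decimal) = 80 (base 16)


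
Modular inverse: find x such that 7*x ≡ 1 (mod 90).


Use the extended Euclidean algorithm on (90, 7); each row r = 90*s + 7*t:
r=90, s=1, t=0
r=7, s=0, t=1
q=12: r=6, s=1, t=-12   [90*(1) + 7*(-12) = 6]
q=1: r=1, s=-1, t=13   [90*(-1) + 7*(13) = 1]
q=6: r=0, s=7, t=-90   [90*(7) + 7*(-90) = 0]
GCD = 1 with t = 13, so 7*(13) ≡ 1 (mod 90)
Inverse = 13 mod 90 = 13
Check: 7 * 13 = 91 ≡ 1 (mod 90)

7^(-1) ≡ 13 (mod 90)


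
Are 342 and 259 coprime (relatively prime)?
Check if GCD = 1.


Euclidean algorithm:
342 = 1 * 259 + 83
259 = 3 * 83 + 10
83 = 8 * 10 + 3
10 = 3 * 3 + 1
3 = 3 * 1 + 0
GCD(342, 259) = 1

Yes, coprime (GCD = 1)


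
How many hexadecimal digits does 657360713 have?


657360713 in base 16 = 272E8749
Number of digits = 8

8 digits (base 16)


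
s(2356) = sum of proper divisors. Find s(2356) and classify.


Proper divisors: 1, 2, 4, 19, 31, 38, 62, 76, 124, 589, 1178
Sum = 1 + 2 + 4 + 19 + 31 + 38 + 62 + 76 + 124 + 589 + 1178 = 2124
2124 < 2356 → deficient

s(2356) = 2124 (deficient)


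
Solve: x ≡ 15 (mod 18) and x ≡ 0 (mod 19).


M = 18*19 = 342
M1 = M/18 = 19, M2 = M/19 = 18
M1^(-1) mod 18 = 1, M2^(-1) mod 19 = 18
x = 15*19*1 + 0*18*18 = 285
285 mod 342 = 285
Check: 285 mod 18 = 15 ✓, 285 mod 19 = 0 ✓

x ≡ 285 (mod 342)


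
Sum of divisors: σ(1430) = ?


Divisors of 1430: 1, 2, 5, 10, 11, 13, 22, 26, 55, 65, 110, 130, 143, 286, 715, 1430
Sum = 1 + 2 + 5 + 10 + 11 + 13 + 22 + 26 + 55 + 65 + 110 + 130 + 143 + 286 + 715 + 1430 = 3024

σ(1430) = 3024


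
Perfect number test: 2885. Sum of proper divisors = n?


Proper divisors of 2885: 1, 5, 577
Sum = 1 + 5 + 577 = 583

No, 2885 is not perfect (583 ≠ 2885)


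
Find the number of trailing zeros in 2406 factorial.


floor(2406/5) = 481
floor(2406/25) = 96
floor(2406/125) = 19
floor(2406/625) = 3
Total = 599

599 trailing zeros


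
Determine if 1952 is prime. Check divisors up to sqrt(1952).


1952 / 2 = 976 (exact division)
1952 is NOT prime.

No, 1952 is not prime


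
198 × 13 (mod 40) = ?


198 × 13 = 2574
2574 mod 40 = 14


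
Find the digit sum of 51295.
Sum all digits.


5 + 1 + 2 + 9 + 5 = 22


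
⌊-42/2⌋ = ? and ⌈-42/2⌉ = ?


-42/2 = -21.0000
floor = -21
ceil = -21

floor = -21, ceil = -21


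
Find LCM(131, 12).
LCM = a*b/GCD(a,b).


GCD(131, 12) = 1
LCM = 131*12/1 = 1572/1 = 1572

LCM = 1572


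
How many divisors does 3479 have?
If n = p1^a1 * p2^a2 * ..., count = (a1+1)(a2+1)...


3479 = 7^2 × 71^1
d(3479) = (2+1) × (1+1) = 6

6 divisors


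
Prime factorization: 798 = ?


798 / 2 = 399
399 / 3 = 133
133 / 7 = 19
19 / 19 = 1
798 = 2 × 3 × 7 × 19


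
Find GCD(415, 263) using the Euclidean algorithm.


415 = 1 * 263 + 152
263 = 1 * 152 + 111
152 = 1 * 111 + 41
111 = 2 * 41 + 29
41 = 1 * 29 + 12
29 = 2 * 12 + 5
12 = 2 * 5 + 2
5 = 2 * 2 + 1
2 = 2 * 1 + 0
GCD = 1


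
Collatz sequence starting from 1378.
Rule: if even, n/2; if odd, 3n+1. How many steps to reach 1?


1378 → 689 → 2068 → 1034 → 517 → 1552 → 776 → 388 → 194 → 97 → 292 → 146 → 73 → 220 → 110 → 55 → 166 → 83 → 250 → 125 → 376 → 188 → 94 → 47 → 142 → 71 → 214 → 107 → 322 → 161 → 484 → 242 → 121 → 364 → 182 → 91 → 274 → 137 → 412 → 206 → 103 → 310 → 155 → 466 → 233 → 700 → 350 → 175 → 526 → 263 → 790 → 395 → 1186 → 593 → 1780 → 890 → 445 → 1336 → 668 → 334 → 167 → 502 → 251 → 754 → 377 → 1132 → 566 → 283 → 850 → 425 → 1276 → 638 → 319 → 958 → 479 → 1438 → 719 → 2158 → 1079 → 3238 → 1619 → 4858 → 2429 → 7288 → 3644 → 1822 → 911 → 2734 → 1367 → 4102 → 2051 → 6154 → 3077 → 9232 → 4616 → 2308 → 1154 → 577 → 1732 → 866 → 433 → 1300 → 650 → 325 → 976 → 488 → 244 → 122 → 61 → 184 → 92 → 46 → 23 → 70 → 35 → 106 → 53 → 160 → 80 → 40 → 20 → 10 → 5 → 16 → 8 → 4 → 2 → 1
Total steps = 127

127 steps


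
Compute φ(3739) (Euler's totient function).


3739 = 3739
Prime factors: 3739
φ(3739) = 3739 × (1-1/3739)
= 3739 × 3738/3739 = 3738

φ(3739) = 3738


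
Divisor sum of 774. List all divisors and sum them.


Divisors of 774: 1, 2, 3, 6, 9, 18, 43, 86, 129, 258, 387, 774
Sum = 1 + 2 + 3 + 6 + 9 + 18 + 43 + 86 + 129 + 258 + 387 + 774 = 1716

σ(774) = 1716


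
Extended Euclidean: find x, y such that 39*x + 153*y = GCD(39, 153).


Tabular extended Euclidean (each row: r = 39*s + 153*t):
r=39, s=1, t=0
r=153, s=0, t=1
q=0: r=39, s=1, t=0   [39*(1) + 153*(0) = 39]
q=3: r=36, s=-3, t=1   [39*(-3) + 153*(1) = 36]
q=1: r=3, s=4, t=-1   [39*(4) + 153*(-1) = 3]
q=12: r=0, s=-51, t=13   [39*(-51) + 153*(13) = 0]
GCD = 3; from the row with r=3: x=4, y=-1
Check: 39*(4) + 153*(-1) = 156 - 153 = 3

GCD = 3, x = 4, y = -1


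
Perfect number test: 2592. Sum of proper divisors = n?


Proper divisors of 2592: 1, 2, 3, 4, 6, 8, 9, 12, 16, 18, 24, 27, 32, 36, 48, 54, 72, 81, 96, 108, 144, 162, 216, 288, 324, 432, 648, 864, 1296
Sum = 1 + 2 + 3 + 4 + 6 + 8 + 9 + 12 + 16 + 18 + 24 + 27 + 32 + 36 + 48 + 54 + 72 + 81 + 96 + 108 + 144 + 162 + 216 + 288 + 324 + 432 + 648 + 864 + 1296 = 5031

No, 2592 is not perfect (5031 ≠ 2592)


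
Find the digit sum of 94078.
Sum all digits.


9 + 4 + 0 + 7 + 8 = 28


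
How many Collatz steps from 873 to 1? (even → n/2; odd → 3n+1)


873 → 2620 → 1310 → 655 → 1966 → 983 → 2950 → 1475 → 4426 → 2213 → 6640 → 3320 → 1660 → 830 → 415 → 1246 → 623 → 1870 → 935 → 2806 → 1403 → 4210 → 2105 → 6316 → 3158 → 1579 → 4738 → 2369 → 7108 → 3554 → 1777 → 5332 → 2666 → 1333 → 4000 → 2000 → 1000 → 500 → 250 → 125 → 376 → 188 → 94 → 47 → 142 → 71 → 214 → 107 → 322 → 161 → 484 → 242 → 121 → 364 → 182 → 91 → 274 → 137 → 412 → 206 → 103 → 310 → 155 → 466 → 233 → 700 → 350 → 175 → 526 → 263 → 790 → 395 → 1186 → 593 → 1780 → 890 → 445 → 1336 → 668 → 334 → 167 → 502 → 251 → 754 → 377 → 1132 → 566 → 283 → 850 → 425 → 1276 → 638 → 319 → 958 → 479 → 1438 → 719 → 2158 → 1079 → 3238 → 1619 → 4858 → 2429 → 7288 → 3644 → 1822 → 911 → 2734 → 1367 → 4102 → 2051 → 6154 → 3077 → 9232 → 4616 → 2308 → 1154 → 577 → 1732 → 866 → 433 → 1300 → 650 → 325 → 976 → 488 → 244 → 122 → 61 → 184 → 92 → 46 → 23 → 70 → 35 → 106 → 53 → 160 → 80 → 40 → 20 → 10 → 5 → 16 → 8 → 4 → 2 → 1
Total steps = 147

147 steps


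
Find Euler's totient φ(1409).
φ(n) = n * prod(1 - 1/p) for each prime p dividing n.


1409 = 1409
Prime factors: 1409
φ(1409) = 1409 × (1-1/1409)
= 1409 × 1408/1409 = 1408

φ(1409) = 1408


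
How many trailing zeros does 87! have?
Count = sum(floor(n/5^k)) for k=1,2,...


floor(87/5) = 17
floor(87/25) = 3
Total = 20

20 trailing zeros


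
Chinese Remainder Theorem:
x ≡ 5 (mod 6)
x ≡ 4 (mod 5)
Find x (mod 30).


M = 6*5 = 30
M1 = M/6 = 5, M2 = M/5 = 6
M1^(-1) mod 6 = 5, M2^(-1) mod 5 = 1
x = 5*5*5 + 4*6*1 = 149
149 mod 30 = 29
Check: 29 mod 6 = 5 ✓, 29 mod 5 = 4 ✓

x ≡ 29 (mod 30)


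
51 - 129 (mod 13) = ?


51 - 129 = -78
-78 mod 13 = 0


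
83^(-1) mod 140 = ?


Use the extended Euclidean algorithm on (140, 83); each row r = 140*s + 83*t:
r=140, s=1, t=0
r=83, s=0, t=1
q=1: r=57, s=1, t=-1   [140*(1) + 83*(-1) = 57]
q=1: r=26, s=-1, t=2   [140*(-1) + 83*(2) = 26]
q=2: r=5, s=3, t=-5   [140*(3) + 83*(-5) = 5]
q=5: r=1, s=-16, t=27   [140*(-16) + 83*(27) = 1]
q=5: r=0, s=83, t=-140   [140*(83) + 83*(-140) = 0]
GCD = 1 with t = 27, so 83*(27) ≡ 1 (mod 140)
Inverse = 27 mod 140 = 27
Check: 83 * 27 = 2241 ≡ 1 (mod 140)

83^(-1) ≡ 27 (mod 140)


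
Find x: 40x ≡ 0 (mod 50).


GCD(40, 50) = 10 divides 0
Divide: 4x ≡ 0 (mod 5)
x ≡ 0 (mod 5)


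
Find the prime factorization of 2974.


2974 / 2 = 1487
1487 / 1487 = 1
2974 = 2 × 1487


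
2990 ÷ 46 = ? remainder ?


2990 = 46 * 65 + 0
Check: 2990 + 0 = 2990

q = 65, r = 0


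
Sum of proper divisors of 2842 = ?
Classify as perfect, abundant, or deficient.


Proper divisors: 1, 2, 7, 14, 29, 49, 58, 98, 203, 406, 1421
Sum = 1 + 2 + 7 + 14 + 29 + 49 + 58 + 98 + 203 + 406 + 1421 = 2288
2288 < 2842 → deficient

s(2842) = 2288 (deficient)


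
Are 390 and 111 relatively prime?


Euclidean algorithm:
390 = 3 * 111 + 57
111 = 1 * 57 + 54
57 = 1 * 54 + 3
54 = 18 * 3 + 0
GCD(390, 111) = 3

No, not coprime (GCD = 3)


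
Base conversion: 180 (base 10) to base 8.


180 (base 10) = 180 (decimal)
180 (decimal) = 264 (base 8)


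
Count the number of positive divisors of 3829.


3829 = 7^1 × 547^1
d(3829) = (1+1) × (1+1) = 4

4 divisors


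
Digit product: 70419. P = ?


7 × 0 × 4 × 1 × 9 = 0


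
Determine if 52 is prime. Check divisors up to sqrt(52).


52 / 2 = 26 (exact division)
52 is NOT prime.

No, 52 is not prime


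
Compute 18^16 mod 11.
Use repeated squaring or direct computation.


18^1 mod 11 = 7
18^2 mod 11 = 5
18^3 mod 11 = 2
18^4 mod 11 = 3
18^5 mod 11 = 10
18^6 mod 11 = 4
18^7 mod 11 = 6
18^8 mod 11 = 9
18^9 mod 11 = 8
18^10 mod 11 = 1
18^11 mod 11 = 7
18^12 mod 11 = 5
18^13 mod 11 = 2
18^14 mod 11 = 3
18^15 mod 11 = 10
18^16 mod 11 = 4


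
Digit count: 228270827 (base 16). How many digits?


228270827 in base 16 = D9B22EB
Number of digits = 7

7 digits (base 16)


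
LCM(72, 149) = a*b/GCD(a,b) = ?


GCD(72, 149) = 1
LCM = 72*149/1 = 10728/1 = 10728

LCM = 10728


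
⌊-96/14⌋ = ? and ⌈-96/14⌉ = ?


-96/14 = -6.8571
floor = -7
ceil = -6

floor = -7, ceil = -6


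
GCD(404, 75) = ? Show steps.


404 = 5 * 75 + 29
75 = 2 * 29 + 17
29 = 1 * 17 + 12
17 = 1 * 12 + 5
12 = 2 * 5 + 2
5 = 2 * 2 + 1
2 = 2 * 1 + 0
GCD = 1


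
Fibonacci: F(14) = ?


Sequence: 1, 1, 2, 3, 5, 8, 13, 21, 34, 55, 89, 144, 233, 377
F(14) = 377


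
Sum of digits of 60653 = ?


6 + 0 + 6 + 5 + 3 = 20


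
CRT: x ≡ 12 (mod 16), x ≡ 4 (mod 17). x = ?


M = 16*17 = 272
M1 = M/16 = 17, M2 = M/17 = 16
M1^(-1) mod 16 = 1, M2^(-1) mod 17 = 16
x = 12*17*1 + 4*16*16 = 1228
1228 mod 272 = 140
Check: 140 mod 16 = 12 ✓, 140 mod 17 = 4 ✓

x ≡ 140 (mod 272)


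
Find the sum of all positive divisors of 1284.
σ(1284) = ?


Divisors of 1284: 1, 2, 3, 4, 6, 12, 107, 214, 321, 428, 642, 1284
Sum = 1 + 2 + 3 + 4 + 6 + 12 + 107 + 214 + 321 + 428 + 642 + 1284 = 3024

σ(1284) = 3024


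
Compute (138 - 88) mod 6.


138 - 88 = 50
50 mod 6 = 2


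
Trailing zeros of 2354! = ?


floor(2354/5) = 470
floor(2354/25) = 94
floor(2354/125) = 18
floor(2354/625) = 3
Total = 585

585 trailing zeros


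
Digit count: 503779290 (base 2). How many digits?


503779290 in base 2 = 11110000001110000111111011010
Number of digits = 29

29 digits (base 2)


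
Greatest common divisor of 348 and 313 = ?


348 = 1 * 313 + 35
313 = 8 * 35 + 33
35 = 1 * 33 + 2
33 = 16 * 2 + 1
2 = 2 * 1 + 0
GCD = 1


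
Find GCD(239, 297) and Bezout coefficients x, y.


Tabular extended Euclidean (each row: r = 239*s + 297*t):
r=239, s=1, t=0
r=297, s=0, t=1
q=0: r=239, s=1, t=0   [239*(1) + 297*(0) = 239]
q=1: r=58, s=-1, t=1   [239*(-1) + 297*(1) = 58]
q=4: r=7, s=5, t=-4   [239*(5) + 297*(-4) = 7]
q=8: r=2, s=-41, t=33   [239*(-41) + 297*(33) = 2]
q=3: r=1, s=128, t=-103   [239*(128) + 297*(-103) = 1]
q=2: r=0, s=-297, t=239   [239*(-297) + 297*(239) = 0]
GCD = 1; from the row with r=1: x=128, y=-103
Check: 239*(128) + 297*(-103) = 30592 - 30591 = 1

GCD = 1, x = 128, y = -103


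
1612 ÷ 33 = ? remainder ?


1612 = 33 * 48 + 28
Check: 1584 + 28 = 1612

q = 48, r = 28


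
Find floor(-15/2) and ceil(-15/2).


-15/2 = -7.5000
floor = -8
ceil = -7

floor = -8, ceil = -7


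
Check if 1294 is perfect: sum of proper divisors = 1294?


Proper divisors of 1294: 1, 2, 647
Sum = 1 + 2 + 647 = 650

No, 1294 is not perfect (650 ≠ 1294)


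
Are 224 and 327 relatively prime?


Euclidean algorithm:
327 = 1 * 224 + 103
224 = 2 * 103 + 18
103 = 5 * 18 + 13
18 = 1 * 13 + 5
13 = 2 * 5 + 3
5 = 1 * 3 + 2
3 = 1 * 2 + 1
2 = 2 * 1 + 0
GCD(224, 327) = 1

Yes, coprime (GCD = 1)


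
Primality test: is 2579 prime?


Check divisors up to sqrt(2579) = 50.7839
No divisors found.
2579 is prime.

Yes, 2579 is prime


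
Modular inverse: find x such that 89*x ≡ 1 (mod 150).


Use the extended Euclidean algorithm on (150, 89); each row r = 150*s + 89*t:
r=150, s=1, t=0
r=89, s=0, t=1
q=1: r=61, s=1, t=-1   [150*(1) + 89*(-1) = 61]
q=1: r=28, s=-1, t=2   [150*(-1) + 89*(2) = 28]
q=2: r=5, s=3, t=-5   [150*(3) + 89*(-5) = 5]
q=5: r=3, s=-16, t=27   [150*(-16) + 89*(27) = 3]
q=1: r=2, s=19, t=-32   [150*(19) + 89*(-32) = 2]
q=1: r=1, s=-35, t=59   [150*(-35) + 89*(59) = 1]
q=2: r=0, s=89, t=-150   [150*(89) + 89*(-150) = 0]
GCD = 1 with t = 59, so 89*(59) ≡ 1 (mod 150)
Inverse = 59 mod 150 = 59
Check: 89 * 59 = 5251 ≡ 1 (mod 150)

89^(-1) ≡ 59 (mod 150)


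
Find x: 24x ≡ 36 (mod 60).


GCD(24, 60) = 12 divides 36
Divide: 2x ≡ 3 (mod 5)
x ≡ 4 (mod 5)


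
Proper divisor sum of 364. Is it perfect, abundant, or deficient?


Proper divisors: 1, 2, 4, 7, 13, 14, 26, 28, 52, 91, 182
Sum = 1 + 2 + 4 + 7 + 13 + 14 + 26 + 28 + 52 + 91 + 182 = 420
420 > 364 → abundant

s(364) = 420 (abundant)


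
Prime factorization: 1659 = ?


1659 / 3 = 553
553 / 7 = 79
79 / 79 = 1
1659 = 3 × 7 × 79


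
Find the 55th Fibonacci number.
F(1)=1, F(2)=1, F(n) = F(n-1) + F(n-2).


Sequence: 1, 1, 2, 3, 5, 8, 13, 21, 34, 55, 89, 144, 233, 377, 610, 987, 1597, 2584, 4181, 6765, 10946, 17711, 28657, 46368, 75025, 121393, 196418, 317811, 514229, 832040, 1346269, 2178309, 3524578, 5702887, 9227465, 14930352, 24157817, 39088169, 63245986, 102334155, 165580141, 267914296, 433494437, 701408733, 1134903170, 1836311903, 2971215073, 4807526976, 7778742049, 12586269025, 20365011074, 32951280099, 53316291173, 86267571272, 139583862445
F(55) = 139583862445


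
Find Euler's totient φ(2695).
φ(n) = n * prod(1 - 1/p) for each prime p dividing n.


2695 = 5 × 7^2 × 11
Prime factors: 5, 7, 11
φ(2695) = 2695 × (1-1/5) × (1-1/7) × (1-1/11)
= 2695 × 4/5 × 6/7 × 10/11 = 1680

φ(2695) = 1680


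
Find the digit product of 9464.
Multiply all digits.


9 × 4 × 6 × 4 = 864


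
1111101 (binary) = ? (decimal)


1111101 (base 2) = 125 (decimal)
125 (decimal) = 125 (base 10)


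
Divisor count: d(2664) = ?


2664 = 2^3 × 3^2 × 37^1
d(2664) = (3+1) × (2+1) × (1+1) = 24

24 divisors


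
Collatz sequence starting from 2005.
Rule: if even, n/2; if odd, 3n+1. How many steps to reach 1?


2005 → 6016 → 3008 → 1504 → 752 → 376 → 188 → 94 → 47 → 142 → 71 → 214 → 107 → 322 → 161 → 484 → 242 → 121 → 364 → 182 → 91 → 274 → 137 → 412 → 206 → 103 → 310 → 155 → 466 → 233 → 700 → 350 → 175 → 526 → 263 → 790 → 395 → 1186 → 593 → 1780 → 890 → 445 → 1336 → 668 → 334 → 167 → 502 → 251 → 754 → 377 → 1132 → 566 → 283 → 850 → 425 → 1276 → 638 → 319 → 958 → 479 → 1438 → 719 → 2158 → 1079 → 3238 → 1619 → 4858 → 2429 → 7288 → 3644 → 1822 → 911 → 2734 → 1367 → 4102 → 2051 → 6154 → 3077 → 9232 → 4616 → 2308 → 1154 → 577 → 1732 → 866 → 433 → 1300 → 650 → 325 → 976 → 488 → 244 → 122 → 61 → 184 → 92 → 46 → 23 → 70 → 35 → 106 → 53 → 160 → 80 → 40 → 20 → 10 → 5 → 16 → 8 → 4 → 2 → 1
Total steps = 112

112 steps


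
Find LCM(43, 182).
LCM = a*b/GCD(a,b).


GCD(43, 182) = 1
LCM = 43*182/1 = 7826/1 = 7826

LCM = 7826


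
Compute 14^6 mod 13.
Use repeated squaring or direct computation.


14^1 mod 13 = 1
14^2 mod 13 = 1
14^3 mod 13 = 1
14^4 mod 13 = 1
14^5 mod 13 = 1
14^6 mod 13 = 1


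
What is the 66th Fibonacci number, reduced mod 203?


F(k) mod 203 for k=1..66:
1, 1, 2, 3, 5, 8, 13, 21, 34, 55, 89, 144, 30, 174, 1, 175, 176, 148, 121, 66, 187, 50, 34, 84, 118, 202, 117, 116, 30, 146, 176, 119, 92, 8, 100, 108, 5, 113, 118, 28, 146, 174, 117, 88, 2, 90, 92, 182, 71, 50, 121, 171, 89, 57, 146, 0, 146, 146, 89, 32, 121, 153, 71, 21, 92, 113
F(66) mod 203 = 113


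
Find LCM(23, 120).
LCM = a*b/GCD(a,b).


GCD(23, 120) = 1
LCM = 23*120/1 = 2760/1 = 2760

LCM = 2760


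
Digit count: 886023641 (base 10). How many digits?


886023641 has 9 digits in base 10
floor(log10(886023641)) + 1 = floor(8.9474) + 1 = 9

9 digits (base 10)


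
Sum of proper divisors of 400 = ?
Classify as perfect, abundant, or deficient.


Proper divisors: 1, 2, 4, 5, 8, 10, 16, 20, 25, 40, 50, 80, 100, 200
Sum = 1 + 2 + 4 + 5 + 8 + 10 + 16 + 20 + 25 + 40 + 50 + 80 + 100 + 200 = 561
561 > 400 → abundant

s(400) = 561 (abundant)


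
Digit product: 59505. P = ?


5 × 9 × 5 × 0 × 5 = 0


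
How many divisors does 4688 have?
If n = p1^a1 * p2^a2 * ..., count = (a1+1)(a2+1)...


4688 = 2^4 × 293^1
d(4688) = (4+1) × (1+1) = 10

10 divisors


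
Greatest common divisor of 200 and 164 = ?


200 = 1 * 164 + 36
164 = 4 * 36 + 20
36 = 1 * 20 + 16
20 = 1 * 16 + 4
16 = 4 * 4 + 0
GCD = 4


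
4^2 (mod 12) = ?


4^1 mod 12 = 4
4^2 mod 12 = 4


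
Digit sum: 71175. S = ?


7 + 1 + 1 + 7 + 5 = 21


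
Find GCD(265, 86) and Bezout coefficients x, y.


Tabular extended Euclidean (each row: r = 265*s + 86*t):
r=265, s=1, t=0
r=86, s=0, t=1
q=3: r=7, s=1, t=-3   [265*(1) + 86*(-3) = 7]
q=12: r=2, s=-12, t=37   [265*(-12) + 86*(37) = 2]
q=3: r=1, s=37, t=-114   [265*(37) + 86*(-114) = 1]
q=2: r=0, s=-86, t=265   [265*(-86) + 86*(265) = 0]
GCD = 1; from the row with r=1: x=37, y=-114
Check: 265*(37) + 86*(-114) = 9805 - 9804 = 1

GCD = 1, x = 37, y = -114


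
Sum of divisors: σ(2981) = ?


Divisors of 2981: 1, 11, 271, 2981
Sum = 1 + 11 + 271 + 2981 = 3264

σ(2981) = 3264


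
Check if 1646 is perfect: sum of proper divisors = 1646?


Proper divisors of 1646: 1, 2, 823
Sum = 1 + 2 + 823 = 826

No, 1646 is not perfect (826 ≠ 1646)


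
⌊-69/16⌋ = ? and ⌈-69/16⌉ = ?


-69/16 = -4.3125
floor = -5
ceil = -4

floor = -5, ceil = -4


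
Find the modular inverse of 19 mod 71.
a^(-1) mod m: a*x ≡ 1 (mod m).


Use the extended Euclidean algorithm on (71, 19); each row r = 71*s + 19*t:
r=71, s=1, t=0
r=19, s=0, t=1
q=3: r=14, s=1, t=-3   [71*(1) + 19*(-3) = 14]
q=1: r=5, s=-1, t=4   [71*(-1) + 19*(4) = 5]
q=2: r=4, s=3, t=-11   [71*(3) + 19*(-11) = 4]
q=1: r=1, s=-4, t=15   [71*(-4) + 19*(15) = 1]
q=4: r=0, s=19, t=-71   [71*(19) + 19*(-71) = 0]
GCD = 1 with t = 15, so 19*(15) ≡ 1 (mod 71)
Inverse = 15 mod 71 = 15
Check: 19 * 15 = 285 ≡ 1 (mod 71)

19^(-1) ≡ 15 (mod 71)


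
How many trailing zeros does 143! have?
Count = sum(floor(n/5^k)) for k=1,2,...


floor(143/5) = 28
floor(143/25) = 5
floor(143/125) = 1
Total = 34

34 trailing zeros


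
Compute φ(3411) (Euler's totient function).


3411 = 3^2 × 379
Prime factors: 3, 379
φ(3411) = 3411 × (1-1/3) × (1-1/379)
= 3411 × 2/3 × 378/379 = 2268

φ(3411) = 2268


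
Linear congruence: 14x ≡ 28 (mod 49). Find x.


GCD(14, 49) = 7 divides 28
Divide: 2x ≡ 4 (mod 7)
x ≡ 2 (mod 7)


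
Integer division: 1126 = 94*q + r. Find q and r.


1126 = 94 * 11 + 92
Check: 1034 + 92 = 1126

q = 11, r = 92


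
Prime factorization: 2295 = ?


2295 / 3 = 765
765 / 3 = 255
255 / 3 = 85
85 / 5 = 17
17 / 17 = 1
2295 = 3^3 × 5 × 17


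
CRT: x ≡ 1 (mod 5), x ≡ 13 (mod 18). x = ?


M = 5*18 = 90
M1 = M/5 = 18, M2 = M/18 = 5
M1^(-1) mod 5 = 2, M2^(-1) mod 18 = 11
x = 1*18*2 + 13*5*11 = 751
751 mod 90 = 31
Check: 31 mod 5 = 1 ✓, 31 mod 18 = 13 ✓

x ≡ 31 (mod 90)


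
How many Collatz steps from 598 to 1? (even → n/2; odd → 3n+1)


598 → 299 → 898 → 449 → 1348 → 674 → 337 → 1012 → 506 → 253 → 760 → 380 → 190 → 95 → 286 → 143 → 430 → 215 → 646 → 323 → 970 → 485 → 1456 → 728 → 364 → 182 → 91 → 274 → 137 → 412 → 206 → 103 → 310 → 155 → 466 → 233 → 700 → 350 → 175 → 526 → 263 → 790 → 395 → 1186 → 593 → 1780 → 890 → 445 → 1336 → 668 → 334 → 167 → 502 → 251 → 754 → 377 → 1132 → 566 → 283 → 850 → 425 → 1276 → 638 → 319 → 958 → 479 → 1438 → 719 → 2158 → 1079 → 3238 → 1619 → 4858 → 2429 → 7288 → 3644 → 1822 → 911 → 2734 → 1367 → 4102 → 2051 → 6154 → 3077 → 9232 → 4616 → 2308 → 1154 → 577 → 1732 → 866 → 433 → 1300 → 650 → 325 → 976 → 488 → 244 → 122 → 61 → 184 → 92 → 46 → 23 → 70 → 35 → 106 → 53 → 160 → 80 → 40 → 20 → 10 → 5 → 16 → 8 → 4 → 2 → 1
Total steps = 118

118 steps


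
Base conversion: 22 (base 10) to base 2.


22 (base 10) = 22 (decimal)
22 (decimal) = 10110 (base 2)


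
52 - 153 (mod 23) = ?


52 - 153 = -101
-101 mod 23 = 14


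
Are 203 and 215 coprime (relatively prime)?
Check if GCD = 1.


Euclidean algorithm:
215 = 1 * 203 + 12
203 = 16 * 12 + 11
12 = 1 * 11 + 1
11 = 11 * 1 + 0
GCD(203, 215) = 1

Yes, coprime (GCD = 1)


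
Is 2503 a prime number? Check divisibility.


Check divisors up to sqrt(2503) = 50.0300
No divisors found.
2503 is prime.

Yes, 2503 is prime


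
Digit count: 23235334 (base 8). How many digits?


23235334 in base 8 = 130505406
Number of digits = 9

9 digits (base 8)


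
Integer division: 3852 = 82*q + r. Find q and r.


3852 = 82 * 46 + 80
Check: 3772 + 80 = 3852

q = 46, r = 80


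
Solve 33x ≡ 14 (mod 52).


GCD(33, 52) = 1, unique solution
a^(-1) mod 52 = 41
x = 41 * 14 mod 52 = 2

x ≡ 2 (mod 52)


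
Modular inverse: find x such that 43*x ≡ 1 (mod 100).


Use the extended Euclidean algorithm on (100, 43); each row r = 100*s + 43*t:
r=100, s=1, t=0
r=43, s=0, t=1
q=2: r=14, s=1, t=-2   [100*(1) + 43*(-2) = 14]
q=3: r=1, s=-3, t=7   [100*(-3) + 43*(7) = 1]
q=14: r=0, s=43, t=-100   [100*(43) + 43*(-100) = 0]
GCD = 1 with t = 7, so 43*(7) ≡ 1 (mod 100)
Inverse = 7 mod 100 = 7
Check: 43 * 7 = 301 ≡ 1 (mod 100)

43^(-1) ≡ 7 (mod 100)


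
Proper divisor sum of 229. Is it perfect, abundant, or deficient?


Proper divisors: 1
Sum = 1 = 1
1 < 229 → deficient

s(229) = 1 (deficient)


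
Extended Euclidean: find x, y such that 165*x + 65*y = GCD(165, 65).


Tabular extended Euclidean (each row: r = 165*s + 65*t):
r=165, s=1, t=0
r=65, s=0, t=1
q=2: r=35, s=1, t=-2   [165*(1) + 65*(-2) = 35]
q=1: r=30, s=-1, t=3   [165*(-1) + 65*(3) = 30]
q=1: r=5, s=2, t=-5   [165*(2) + 65*(-5) = 5]
q=6: r=0, s=-13, t=33   [165*(-13) + 65*(33) = 0]
GCD = 5; from the row with r=5: x=2, y=-5
Check: 165*(2) + 65*(-5) = 330 - 325 = 5

GCD = 5, x = 2, y = -5


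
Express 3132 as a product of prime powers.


3132 / 2 = 1566
1566 / 2 = 783
783 / 3 = 261
261 / 3 = 87
87 / 3 = 29
29 / 29 = 1
3132 = 2^2 × 3^3 × 29


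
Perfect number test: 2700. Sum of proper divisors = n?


Proper divisors of 2700: 1, 2, 3, 4, 5, 6, 9, 10, 12, 15, 18, 20, 25, 27, 30, 36, 45, 50, 54, 60, 75, 90, 100, 108, 135, 150, 180, 225, 270, 300, 450, 540, 675, 900, 1350
Sum = 1 + 2 + 3 + 4 + 5 + 6 + 9 + 10 + 12 + 15 + 18 + 20 + 25 + 27 + 30 + 36 + 45 + 50 + 54 + 60 + 75 + 90 + 100 + 108 + 135 + 150 + 180 + 225 + 270 + 300 + 450 + 540 + 675 + 900 + 1350 = 5980

No, 2700 is not perfect (5980 ≠ 2700)


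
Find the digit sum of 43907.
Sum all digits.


4 + 3 + 9 + 0 + 7 = 23


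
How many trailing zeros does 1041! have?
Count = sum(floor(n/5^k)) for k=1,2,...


floor(1041/5) = 208
floor(1041/25) = 41
floor(1041/125) = 8
floor(1041/625) = 1
Total = 258

258 trailing zeros


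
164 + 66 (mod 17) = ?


164 + 66 = 230
230 mod 17 = 9


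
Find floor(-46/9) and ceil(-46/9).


-46/9 = -5.1111
floor = -6
ceil = -5

floor = -6, ceil = -5


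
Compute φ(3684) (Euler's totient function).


3684 = 2^2 × 3 × 307
Prime factors: 2, 3, 307
φ(3684) = 3684 × (1-1/2) × (1-1/3) × (1-1/307)
= 3684 × 1/2 × 2/3 × 306/307 = 1224

φ(3684) = 1224


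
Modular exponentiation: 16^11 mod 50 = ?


16^1 mod 50 = 16
16^2 mod 50 = 6
16^3 mod 50 = 46
16^4 mod 50 = 36
16^5 mod 50 = 26
16^6 mod 50 = 16
16^7 mod 50 = 6
16^8 mod 50 = 46
16^9 mod 50 = 36
16^10 mod 50 = 26
16^11 mod 50 = 16


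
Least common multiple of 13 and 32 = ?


GCD(13, 32) = 1
LCM = 13*32/1 = 416/1 = 416

LCM = 416


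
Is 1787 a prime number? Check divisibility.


Check divisors up to sqrt(1787) = 42.2729
No divisors found.
1787 is prime.

Yes, 1787 is prime


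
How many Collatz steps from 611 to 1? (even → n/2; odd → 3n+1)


611 → 1834 → 917 → 2752 → 1376 → 688 → 344 → 172 → 86 → 43 → 130 → 65 → 196 → 98 → 49 → 148 → 74 → 37 → 112 → 56 → 28 → 14 → 7 → 22 → 11 → 34 → 17 → 52 → 26 → 13 → 40 → 20 → 10 → 5 → 16 → 8 → 4 → 2 → 1
Total steps = 38

38 steps


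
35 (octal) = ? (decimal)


35 (base 8) = 29 (decimal)
29 (decimal) = 29 (base 10)


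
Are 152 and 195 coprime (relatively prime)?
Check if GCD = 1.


Euclidean algorithm:
195 = 1 * 152 + 43
152 = 3 * 43 + 23
43 = 1 * 23 + 20
23 = 1 * 20 + 3
20 = 6 * 3 + 2
3 = 1 * 2 + 1
2 = 2 * 1 + 0
GCD(152, 195) = 1

Yes, coprime (GCD = 1)


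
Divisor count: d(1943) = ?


1943 = 29^1 × 67^1
d(1943) = (1+1) × (1+1) = 4

4 divisors


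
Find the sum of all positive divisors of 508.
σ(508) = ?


Divisors of 508: 1, 2, 4, 127, 254, 508
Sum = 1 + 2 + 4 + 127 + 254 + 508 = 896

σ(508) = 896


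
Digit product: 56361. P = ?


5 × 6 × 3 × 6 × 1 = 540


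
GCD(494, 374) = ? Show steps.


494 = 1 * 374 + 120
374 = 3 * 120 + 14
120 = 8 * 14 + 8
14 = 1 * 8 + 6
8 = 1 * 6 + 2
6 = 3 * 2 + 0
GCD = 2


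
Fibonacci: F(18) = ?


Sequence: 1, 1, 2, 3, 5, 8, 13, 21, 34, 55, 89, 144, 233, 377, 610, 987, 1597, 2584
F(18) = 2584


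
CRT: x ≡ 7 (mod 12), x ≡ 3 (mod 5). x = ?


M = 12*5 = 60
M1 = M/12 = 5, M2 = M/5 = 12
M1^(-1) mod 12 = 5, M2^(-1) mod 5 = 3
x = 7*5*5 + 3*12*3 = 283
283 mod 60 = 43
Check: 43 mod 12 = 7 ✓, 43 mod 5 = 3 ✓

x ≡ 43 (mod 60)


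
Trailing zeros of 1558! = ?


floor(1558/5) = 311
floor(1558/25) = 62
floor(1558/125) = 12
floor(1558/625) = 2
Total = 387

387 trailing zeros


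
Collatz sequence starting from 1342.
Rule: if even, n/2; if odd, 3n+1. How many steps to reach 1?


1342 → 671 → 2014 → 1007 → 3022 → 1511 → 4534 → 2267 → 6802 → 3401 → 10204 → 5102 → 2551 → 7654 → 3827 → 11482 → 5741 → 17224 → 8612 → 4306 → 2153 → 6460 → 3230 → 1615 → 4846 → 2423 → 7270 → 3635 → 10906 → 5453 → 16360 → 8180 → 4090 → 2045 → 6136 → 3068 → 1534 → 767 → 2302 → 1151 → 3454 → 1727 → 5182 → 2591 → 7774 → 3887 → 11662 → 5831 → 17494 → 8747 → 26242 → 13121 → 39364 → 19682 → 9841 → 29524 → 14762 → 7381 → 22144 → 11072 → 5536 → 2768 → 1384 → 692 → 346 → 173 → 520 → 260 → 130 → 65 → 196 → 98 → 49 → 148 → 74 → 37 → 112 → 56 → 28 → 14 → 7 → 22 → 11 → 34 → 17 → 52 → 26 → 13 → 40 → 20 → 10 → 5 → 16 → 8 → 4 → 2 → 1
Total steps = 96

96 steps


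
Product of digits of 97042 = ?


9 × 7 × 0 × 4 × 2 = 0


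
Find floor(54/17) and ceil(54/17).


54/17 = 3.1765
floor = 3
ceil = 4

floor = 3, ceil = 4


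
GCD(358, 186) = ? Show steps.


358 = 1 * 186 + 172
186 = 1 * 172 + 14
172 = 12 * 14 + 4
14 = 3 * 4 + 2
4 = 2 * 2 + 0
GCD = 2


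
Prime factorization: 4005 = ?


4005 / 3 = 1335
1335 / 3 = 445
445 / 5 = 89
89 / 89 = 1
4005 = 3^2 × 5 × 89


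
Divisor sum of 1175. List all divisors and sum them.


Divisors of 1175: 1, 5, 25, 47, 235, 1175
Sum = 1 + 5 + 25 + 47 + 235 + 1175 = 1488

σ(1175) = 1488


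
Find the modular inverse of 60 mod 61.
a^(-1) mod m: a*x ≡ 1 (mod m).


Use the extended Euclidean algorithm on (61, 60); each row r = 61*s + 60*t:
r=61, s=1, t=0
r=60, s=0, t=1
q=1: r=1, s=1, t=-1   [61*(1) + 60*(-1) = 1]
q=60: r=0, s=-60, t=61   [61*(-60) + 60*(61) = 0]
GCD = 1 with t = -1, so 60*(-1) ≡ 1 (mod 61)
Inverse = -1 mod 61 = 60
Check: 60 * 60 = 3600 ≡ 1 (mod 61)

60^(-1) ≡ 60 (mod 61)


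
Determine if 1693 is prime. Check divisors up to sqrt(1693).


Check divisors up to sqrt(1693) = 41.1461
No divisors found.
1693 is prime.

Yes, 1693 is prime


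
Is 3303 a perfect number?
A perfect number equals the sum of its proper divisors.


Proper divisors of 3303: 1, 3, 9, 367, 1101
Sum = 1 + 3 + 9 + 367 + 1101 = 1481

No, 3303 is not perfect (1481 ≠ 3303)


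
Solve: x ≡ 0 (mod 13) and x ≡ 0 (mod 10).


M = 13*10 = 130
M1 = M/13 = 10, M2 = M/10 = 13
M1^(-1) mod 13 = 4, M2^(-1) mod 10 = 7
x = 0*10*4 + 0*13*7 = 0
0 mod 130 = 0
Check: 0 mod 13 = 0 ✓, 0 mod 10 = 0 ✓

x ≡ 0 (mod 130)


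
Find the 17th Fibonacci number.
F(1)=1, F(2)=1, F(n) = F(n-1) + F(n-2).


Sequence: 1, 1, 2, 3, 5, 8, 13, 21, 34, 55, 89, 144, 233, 377, 610, 987, 1597
F(17) = 1597


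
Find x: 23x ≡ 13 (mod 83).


GCD(23, 83) = 1, unique solution
a^(-1) mod 83 = 65
x = 65 * 13 mod 83 = 15

x ≡ 15 (mod 83)


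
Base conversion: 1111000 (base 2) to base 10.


1111000 (base 2) = 120 (decimal)
120 (decimal) = 120 (base 10)


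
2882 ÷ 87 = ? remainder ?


2882 = 87 * 33 + 11
Check: 2871 + 11 = 2882

q = 33, r = 11


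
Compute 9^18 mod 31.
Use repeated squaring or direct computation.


9^1 mod 31 = 9
9^2 mod 31 = 19
9^3 mod 31 = 16
9^4 mod 31 = 20
9^5 mod 31 = 25
9^6 mod 31 = 8
9^7 mod 31 = 10
9^8 mod 31 = 28
9^9 mod 31 = 4
9^10 mod 31 = 5
9^11 mod 31 = 14
9^12 mod 31 = 2
9^13 mod 31 = 18
9^14 mod 31 = 7
9^15 mod 31 = 1
9^16 mod 31 = 9
9^17 mod 31 = 19
9^18 mod 31 = 16


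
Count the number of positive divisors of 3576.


3576 = 2^3 × 3^1 × 149^1
d(3576) = (3+1) × (1+1) × (1+1) = 16

16 divisors


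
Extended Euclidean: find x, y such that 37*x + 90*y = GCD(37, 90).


Tabular extended Euclidean (each row: r = 37*s + 90*t):
r=37, s=1, t=0
r=90, s=0, t=1
q=0: r=37, s=1, t=0   [37*(1) + 90*(0) = 37]
q=2: r=16, s=-2, t=1   [37*(-2) + 90*(1) = 16]
q=2: r=5, s=5, t=-2   [37*(5) + 90*(-2) = 5]
q=3: r=1, s=-17, t=7   [37*(-17) + 90*(7) = 1]
q=5: r=0, s=90, t=-37   [37*(90) + 90*(-37) = 0]
GCD = 1; from the row with r=1: x=-17, y=7
Check: 37*(-17) + 90*(7) = -629 + 630 = 1

GCD = 1, x = -17, y = 7


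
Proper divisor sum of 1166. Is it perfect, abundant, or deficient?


Proper divisors: 1, 2, 11, 22, 53, 106, 583
Sum = 1 + 2 + 11 + 22 + 53 + 106 + 583 = 778
778 < 1166 → deficient

s(1166) = 778 (deficient)


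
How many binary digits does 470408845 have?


470408845 in base 2 = 11100000010011101111010001101
Number of digits = 29

29 digits (base 2)


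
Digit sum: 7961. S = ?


7 + 9 + 6 + 1 = 23


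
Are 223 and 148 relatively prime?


Euclidean algorithm:
223 = 1 * 148 + 75
148 = 1 * 75 + 73
75 = 1 * 73 + 2
73 = 36 * 2 + 1
2 = 2 * 1 + 0
GCD(223, 148) = 1

Yes, coprime (GCD = 1)


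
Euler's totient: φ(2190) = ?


2190 = 2 × 3 × 5 × 73
Prime factors: 2, 3, 5, 73
φ(2190) = 2190 × (1-1/2) × (1-1/3) × (1-1/5) × (1-1/73)
= 2190 × 1/2 × 2/3 × 4/5 × 72/73 = 576

φ(2190) = 576


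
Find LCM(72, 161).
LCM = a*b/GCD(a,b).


GCD(72, 161) = 1
LCM = 72*161/1 = 11592/1 = 11592

LCM = 11592


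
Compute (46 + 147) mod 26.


46 + 147 = 193
193 mod 26 = 11


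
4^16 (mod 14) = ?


4^1 mod 14 = 4
4^2 mod 14 = 2
4^3 mod 14 = 8
4^4 mod 14 = 4
4^5 mod 14 = 2
4^6 mod 14 = 8
4^7 mod 14 = 4
4^8 mod 14 = 2
4^9 mod 14 = 8
4^10 mod 14 = 4
4^11 mod 14 = 2
4^12 mod 14 = 8
4^13 mod 14 = 4
4^14 mod 14 = 2
4^15 mod 14 = 8
4^16 mod 14 = 4


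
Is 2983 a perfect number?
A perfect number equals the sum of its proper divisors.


Proper divisors of 2983: 1, 19, 157
Sum = 1 + 19 + 157 = 177

No, 2983 is not perfect (177 ≠ 2983)


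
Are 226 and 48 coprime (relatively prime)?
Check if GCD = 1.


Euclidean algorithm:
226 = 4 * 48 + 34
48 = 1 * 34 + 14
34 = 2 * 14 + 6
14 = 2 * 6 + 2
6 = 3 * 2 + 0
GCD(226, 48) = 2

No, not coprime (GCD = 2)


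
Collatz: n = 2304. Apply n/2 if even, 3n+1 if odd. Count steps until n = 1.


2304 → 1152 → 576 → 288 → 144 → 72 → 36 → 18 → 9 → 28 → 14 → 7 → 22 → 11 → 34 → 17 → 52 → 26 → 13 → 40 → 20 → 10 → 5 → 16 → 8 → 4 → 2 → 1
Total steps = 27

27 steps


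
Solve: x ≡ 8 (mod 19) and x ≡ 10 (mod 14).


M = 19*14 = 266
M1 = M/19 = 14, M2 = M/14 = 19
M1^(-1) mod 19 = 15, M2^(-1) mod 14 = 3
x = 8*14*15 + 10*19*3 = 2250
2250 mod 266 = 122
Check: 122 mod 19 = 8 ✓, 122 mod 14 = 10 ✓

x ≡ 122 (mod 266)


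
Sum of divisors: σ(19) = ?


Divisors of 19: 1, 19
Sum = 1 + 19 = 20

σ(19) = 20


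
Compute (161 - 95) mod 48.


161 - 95 = 66
66 mod 48 = 18


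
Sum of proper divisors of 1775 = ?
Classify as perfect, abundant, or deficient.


Proper divisors: 1, 5, 25, 71, 355
Sum = 1 + 5 + 25 + 71 + 355 = 457
457 < 1775 → deficient

s(1775) = 457 (deficient)


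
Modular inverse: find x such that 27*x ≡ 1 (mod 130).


Use the extended Euclidean algorithm on (130, 27); each row r = 130*s + 27*t:
r=130, s=1, t=0
r=27, s=0, t=1
q=4: r=22, s=1, t=-4   [130*(1) + 27*(-4) = 22]
q=1: r=5, s=-1, t=5   [130*(-1) + 27*(5) = 5]
q=4: r=2, s=5, t=-24   [130*(5) + 27*(-24) = 2]
q=2: r=1, s=-11, t=53   [130*(-11) + 27*(53) = 1]
q=2: r=0, s=27, t=-130   [130*(27) + 27*(-130) = 0]
GCD = 1 with t = 53, so 27*(53) ≡ 1 (mod 130)
Inverse = 53 mod 130 = 53
Check: 27 * 53 = 1431 ≡ 1 (mod 130)

27^(-1) ≡ 53 (mod 130)


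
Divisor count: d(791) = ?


791 = 7^1 × 113^1
d(791) = (1+1) × (1+1) = 4

4 divisors


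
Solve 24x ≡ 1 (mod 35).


GCD(24, 35) = 1, unique solution
a^(-1) mod 35 = 19
x = 19 * 1 mod 35 = 19

x ≡ 19 (mod 35)


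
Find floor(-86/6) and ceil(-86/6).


-86/6 = -14.3333
floor = -15
ceil = -14

floor = -15, ceil = -14


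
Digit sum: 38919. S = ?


3 + 8 + 9 + 1 + 9 = 30


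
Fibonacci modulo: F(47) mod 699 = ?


F(k) mod 699 for k=1..47:
1, 1, 2, 3, 5, 8, 13, 21, 34, 55, 89, 144, 233, 377, 610, 288, 199, 487, 686, 474, 461, 236, 697, 234, 232, 466, 698, 465, 464, 230, 694, 225, 220, 445, 665, 411, 377, 89, 466, 555, 322, 178, 500, 678, 479, 458, 238
F(47) mod 699 = 238


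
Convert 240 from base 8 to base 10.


240 (base 8) = 160 (decimal)
160 (decimal) = 160 (base 10)


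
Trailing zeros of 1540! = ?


floor(1540/5) = 308
floor(1540/25) = 61
floor(1540/125) = 12
floor(1540/625) = 2
Total = 383

383 trailing zeros


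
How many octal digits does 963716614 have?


963716614 in base 8 = 7134223006
Number of digits = 10

10 digits (base 8)


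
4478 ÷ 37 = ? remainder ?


4478 = 37 * 121 + 1
Check: 4477 + 1 = 4478

q = 121, r = 1


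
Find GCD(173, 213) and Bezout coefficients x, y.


Tabular extended Euclidean (each row: r = 173*s + 213*t):
r=173, s=1, t=0
r=213, s=0, t=1
q=0: r=173, s=1, t=0   [173*(1) + 213*(0) = 173]
q=1: r=40, s=-1, t=1   [173*(-1) + 213*(1) = 40]
q=4: r=13, s=5, t=-4   [173*(5) + 213*(-4) = 13]
q=3: r=1, s=-16, t=13   [173*(-16) + 213*(13) = 1]
q=13: r=0, s=213, t=-173   [173*(213) + 213*(-173) = 0]
GCD = 1; from the row with r=1: x=-16, y=13
Check: 173*(-16) + 213*(13) = -2768 + 2769 = 1

GCD = 1, x = -16, y = 13


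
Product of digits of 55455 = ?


5 × 5 × 4 × 5 × 5 = 2500


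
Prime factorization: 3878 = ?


3878 / 2 = 1939
1939 / 7 = 277
277 / 277 = 1
3878 = 2 × 7 × 277


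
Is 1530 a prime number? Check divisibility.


1530 / 2 = 765 (exact division)
1530 is NOT prime.

No, 1530 is not prime


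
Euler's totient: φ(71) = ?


71 = 71
Prime factors: 71
φ(71) = 71 × (1-1/71)
= 71 × 70/71 = 70

φ(71) = 70


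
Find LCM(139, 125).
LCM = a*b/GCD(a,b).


GCD(139, 125) = 1
LCM = 139*125/1 = 17375/1 = 17375

LCM = 17375


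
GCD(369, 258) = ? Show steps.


369 = 1 * 258 + 111
258 = 2 * 111 + 36
111 = 3 * 36 + 3
36 = 12 * 3 + 0
GCD = 3


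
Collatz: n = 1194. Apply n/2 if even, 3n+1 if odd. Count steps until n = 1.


1194 → 597 → 1792 → 896 → 448 → 224 → 112 → 56 → 28 → 14 → 7 → 22 → 11 → 34 → 17 → 52 → 26 → 13 → 40 → 20 → 10 → 5 → 16 → 8 → 4 → 2 → 1
Total steps = 26

26 steps


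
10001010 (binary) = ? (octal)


10001010 (base 2) = 138 (decimal)
138 (decimal) = 212 (base 8)


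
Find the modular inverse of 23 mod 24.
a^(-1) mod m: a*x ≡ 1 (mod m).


Use the extended Euclidean algorithm on (24, 23); each row r = 24*s + 23*t:
r=24, s=1, t=0
r=23, s=0, t=1
q=1: r=1, s=1, t=-1   [24*(1) + 23*(-1) = 1]
q=23: r=0, s=-23, t=24   [24*(-23) + 23*(24) = 0]
GCD = 1 with t = -1, so 23*(-1) ≡ 1 (mod 24)
Inverse = -1 mod 24 = 23
Check: 23 * 23 = 529 ≡ 1 (mod 24)

23^(-1) ≡ 23 (mod 24)
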